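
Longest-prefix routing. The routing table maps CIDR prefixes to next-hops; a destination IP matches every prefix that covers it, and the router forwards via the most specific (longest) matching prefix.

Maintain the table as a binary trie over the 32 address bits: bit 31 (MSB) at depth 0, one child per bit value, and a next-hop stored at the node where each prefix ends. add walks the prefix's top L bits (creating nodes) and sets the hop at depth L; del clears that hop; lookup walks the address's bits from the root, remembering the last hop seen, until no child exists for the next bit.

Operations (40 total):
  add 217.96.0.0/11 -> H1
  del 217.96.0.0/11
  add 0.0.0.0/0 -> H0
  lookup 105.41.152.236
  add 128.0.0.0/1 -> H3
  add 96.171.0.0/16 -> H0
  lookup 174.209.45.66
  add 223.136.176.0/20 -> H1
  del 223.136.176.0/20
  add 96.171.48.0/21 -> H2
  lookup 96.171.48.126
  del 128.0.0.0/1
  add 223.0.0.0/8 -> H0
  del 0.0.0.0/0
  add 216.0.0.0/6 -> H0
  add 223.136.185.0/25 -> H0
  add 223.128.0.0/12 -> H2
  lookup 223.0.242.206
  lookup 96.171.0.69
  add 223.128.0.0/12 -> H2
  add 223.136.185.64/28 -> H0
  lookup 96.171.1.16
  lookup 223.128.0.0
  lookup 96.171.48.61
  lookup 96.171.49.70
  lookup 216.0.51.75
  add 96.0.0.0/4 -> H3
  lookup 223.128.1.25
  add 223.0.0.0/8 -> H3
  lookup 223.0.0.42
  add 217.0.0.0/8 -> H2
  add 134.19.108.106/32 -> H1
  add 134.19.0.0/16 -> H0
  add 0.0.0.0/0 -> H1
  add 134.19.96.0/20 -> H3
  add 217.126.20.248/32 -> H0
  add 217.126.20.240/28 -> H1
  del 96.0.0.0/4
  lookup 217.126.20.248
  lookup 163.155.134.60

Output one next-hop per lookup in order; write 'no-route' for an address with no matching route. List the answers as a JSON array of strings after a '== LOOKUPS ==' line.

Apply in order:
  + 217.96.0.0/11 (H1) depth=11
  del 217.96.0.0/11 (clear depth 11)
  + 0.0.0.0/0 (H0) depth=0
  ? 105.41.152.236  path d0:H0  best=H0
  + 128.0.0.0/1 (H3) depth=1
  + 96.171.0.0/16 (H0) depth=16
  ? 174.209.45.66  path d0:H0→d1:H3  best=H3
  + 223.136.176.0/20 (H1) depth=20
  del 223.136.176.0/20 (clear depth 20)
  + 96.171.48.0/21 (H2) depth=21
  ? 96.171.48.126  path d0:H0→d1:-→d2:-→d3:-→d4:-→d5:-→d6:-→d7:-→d8:-→d9:-→d10:-→d11:-→d12:-→d13:-→d14:-→d15:-→d16:H0→d17:-→d18:-→d19:-→d20:-→d21:H2  best=H2
  del 128.0.0.0/1 (clear depth 1)
  + 223.0.0.0/8 (H0) depth=8
  del 0.0.0.0/0 (clear depth 0)
  + 216.0.0.0/6 (H0) depth=6
  + 223.136.185.0/25 (H0) depth=25
  + 223.128.0.0/12 (H2) depth=12
  ? 223.0.242.206  path d0:-→d1:-→d2:-→d3:-→d4:-→d5:-→d6:-→d7:-→d8:H0  best=H0
  ? 96.171.0.69  path d0:-→d1:-→d2:-→d3:-→d4:-→d5:-→d6:-→d7:-→d8:-→d9:-→d10:-→d11:-→d12:-→d13:-→d14:-→d15:-→d16:H0→d17:-→d18:-  best=H0
  + 223.128.0.0/12 (H2) depth=12
  + 223.136.185.64/28 (H0) depth=28
  ? 96.171.1.16  path d0:-→d1:-→d2:-→d3:-→d4:-→d5:-→d6:-→d7:-→d8:-→d9:-→d10:-→d11:-→d12:-→d13:-→d14:-→d15:-→d16:H0→d17:-→d18:-  best=H0
  ? 223.128.0.0  path d0:-→d1:-→d2:-→d3:-→d4:-→d5:-→d6:-→d7:-→d8:H0→d9:-→d10:-→d11:-→d12:H2  best=H2
  ? 96.171.48.61  path d0:-→d1:-→d2:-→d3:-→d4:-→d5:-→d6:-→d7:-→d8:-→d9:-→d10:-→d11:-→d12:-→d13:-→d14:-→d15:-→d16:H0→d17:-→d18:-→d19:-→d20:-→d21:H2  best=H2
  ? 96.171.49.70  path d0:-→d1:-→d2:-→d3:-→d4:-→d5:-→d6:-→d7:-→d8:-→d9:-→d10:-→d11:-→d12:-→d13:-→d14:-→d15:-→d16:H0→d17:-→d18:-→d19:-→d20:-→d21:H2  best=H2
  ? 216.0.51.75  path d0:-→d1:-→d2:-→d3:-→d4:-→d5:-→d6:H0→d7:-  best=H0
  + 96.0.0.0/4 (H3) depth=4
  ? 223.128.1.25  path d0:-→d1:-→d2:-→d3:-→d4:-→d5:-→d6:-→d7:-→d8:H0→d9:-→d10:-→d11:-→d12:H2  best=H2
  + 223.0.0.0/8 (H3) depth=8
  ? 223.0.0.42  path d0:-→d1:-→d2:-→d3:-→d4:-→d5:-→d6:-→d7:-→d8:H3  best=H3
  + 217.0.0.0/8 (H2) depth=8
  + 134.19.108.106/32 (H1) depth=32
  + 134.19.0.0/16 (H0) depth=16
  + 0.0.0.0/0 (H1) depth=0
  + 134.19.96.0/20 (H3) depth=20
  + 217.126.20.248/32 (H0) depth=32
  + 217.126.20.240/28 (H1) depth=28
  del 96.0.0.0/4 (clear depth 4)
  ? 217.126.20.248  path d0:H1→d1:-→d2:-→d3:-→d4:-→d5:-→d6:H0→d7:-→d8:H2→d9:-→d10:-→d11:-→d12:-→d13:-→d14:-→d15:-→d16:-→d17:-→d18:-→d19:-→d20:-→d21:-→d22:-→d23:-→d24:-→d25:-→d26:-→d27:-→d28:H1→d29:-→d30:-→d31:-→d32:H0  best=H0
  ? 163.155.134.60  path d0:H1→d1:-→d2:-  best=H1

== LOOKUPS ==
["H0","H3","H2","H0","H0","H0","H2","H2","H2","H0","H2","H3","H0","H1"]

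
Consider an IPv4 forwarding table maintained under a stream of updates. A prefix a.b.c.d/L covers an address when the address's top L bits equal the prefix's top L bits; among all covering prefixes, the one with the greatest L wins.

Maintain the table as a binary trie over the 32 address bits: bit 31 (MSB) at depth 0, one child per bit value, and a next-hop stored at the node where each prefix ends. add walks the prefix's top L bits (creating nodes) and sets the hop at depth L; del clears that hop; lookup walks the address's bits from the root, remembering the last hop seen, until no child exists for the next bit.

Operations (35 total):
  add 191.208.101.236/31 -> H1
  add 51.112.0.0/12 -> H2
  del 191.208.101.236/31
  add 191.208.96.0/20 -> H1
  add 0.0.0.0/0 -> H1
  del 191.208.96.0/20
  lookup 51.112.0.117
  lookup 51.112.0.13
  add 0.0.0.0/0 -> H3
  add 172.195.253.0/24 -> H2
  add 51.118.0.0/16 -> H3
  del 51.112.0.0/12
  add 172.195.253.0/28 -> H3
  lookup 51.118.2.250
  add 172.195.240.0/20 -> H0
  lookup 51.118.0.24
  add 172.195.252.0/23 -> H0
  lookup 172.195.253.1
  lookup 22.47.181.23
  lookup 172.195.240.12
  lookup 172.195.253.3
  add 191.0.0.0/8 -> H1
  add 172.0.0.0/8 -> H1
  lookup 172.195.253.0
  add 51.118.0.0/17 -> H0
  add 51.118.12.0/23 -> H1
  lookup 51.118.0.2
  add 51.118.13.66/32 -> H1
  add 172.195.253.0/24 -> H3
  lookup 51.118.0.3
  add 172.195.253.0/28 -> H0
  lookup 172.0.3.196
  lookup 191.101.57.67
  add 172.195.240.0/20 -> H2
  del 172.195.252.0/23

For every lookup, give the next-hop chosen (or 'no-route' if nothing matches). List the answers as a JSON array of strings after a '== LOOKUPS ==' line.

Apply in order:
  add 191.208.101.236/31 -> H1 at depth 31
  add 51.112.0.0/12 -> H2 at depth 12
  - 191.208.101.236/31 clear@31
  add 191.208.96.0/20 -> H1 at depth 20
  add 0.0.0.0/0 -> H1 at depth 0
  - 191.208.96.0/20 clear@20
  Q 51.112.0.117: descend 001100110111 ; hops seen [H1,H2] ; pick H2
  Q 51.112.0.13: descend 001100110111 ; hops seen [H1,H2] ; pick H2
  add 0.0.0.0/0 -> H3 at depth 0
  add 172.195.253.0/24 -> H2 at depth 24
  add 51.118.0.0/16 -> H3 at depth 16
  - 51.112.0.0/12 clear@12
  add 172.195.253.0/28 -> H3 at depth 28
  Q 51.118.2.250: descend 0011001101110110 ; hops seen [H3,H3] ; pick H3
  add 172.195.240.0/20 -> H0 at depth 20
  Q 51.118.0.24: descend 0011001101110110 ; hops seen [H3,H3] ; pick H3
  add 172.195.252.0/23 -> H0 at depth 23
  Q 172.195.253.1: descend 1010110011000011111111010000 ; hops seen [H3,H0,H0,H2,H3] ; pick H3
  Q 22.47.181.23: descend 00 ; hops seen [H3] ; pick H3
  Q 172.195.240.12: descend 10101100110000111111 ; hops seen [H3,H0] ; pick H0
  Q 172.195.253.3: descend 1010110011000011111111010000 ; hops seen [H3,H0,H0,H2,H3] ; pick H3
  add 191.0.0.0/8 -> H1 at depth 8
  add 172.0.0.0/8 -> H1 at depth 8
  Q 172.195.253.0: descend 1010110011000011111111010000 ; hops seen [H3,H1,H0,H0,H2,H3] ; pick H3
  add 51.118.0.0/17 -> H0 at depth 17
  add 51.118.12.0/23 -> H1 at depth 23
  Q 51.118.0.2: descend 00110011011101100000 ; hops seen [H3,H3,H0] ; pick H0
  add 51.118.13.66/32 -> H1 at depth 32
  add 172.195.253.0/24 -> H3 at depth 24
  Q 51.118.0.3: descend 00110011011101100000 ; hops seen [H3,H3,H0] ; pick H0
  add 172.195.253.0/28 -> H0 at depth 28
  Q 172.0.3.196: descend 10101100 ; hops seen [H3,H1] ; pick H1
  Q 191.101.57.67: descend 10111111 ; hops seen [H3,H1] ; pick H1
  add 172.195.240.0/20 -> H2 at depth 20
  - 172.195.252.0/23 clear@23

== LOOKUPS ==
["H2","H2","H3","H3","H3","H3","H0","H3","H3","H0","H0","H1","H1"]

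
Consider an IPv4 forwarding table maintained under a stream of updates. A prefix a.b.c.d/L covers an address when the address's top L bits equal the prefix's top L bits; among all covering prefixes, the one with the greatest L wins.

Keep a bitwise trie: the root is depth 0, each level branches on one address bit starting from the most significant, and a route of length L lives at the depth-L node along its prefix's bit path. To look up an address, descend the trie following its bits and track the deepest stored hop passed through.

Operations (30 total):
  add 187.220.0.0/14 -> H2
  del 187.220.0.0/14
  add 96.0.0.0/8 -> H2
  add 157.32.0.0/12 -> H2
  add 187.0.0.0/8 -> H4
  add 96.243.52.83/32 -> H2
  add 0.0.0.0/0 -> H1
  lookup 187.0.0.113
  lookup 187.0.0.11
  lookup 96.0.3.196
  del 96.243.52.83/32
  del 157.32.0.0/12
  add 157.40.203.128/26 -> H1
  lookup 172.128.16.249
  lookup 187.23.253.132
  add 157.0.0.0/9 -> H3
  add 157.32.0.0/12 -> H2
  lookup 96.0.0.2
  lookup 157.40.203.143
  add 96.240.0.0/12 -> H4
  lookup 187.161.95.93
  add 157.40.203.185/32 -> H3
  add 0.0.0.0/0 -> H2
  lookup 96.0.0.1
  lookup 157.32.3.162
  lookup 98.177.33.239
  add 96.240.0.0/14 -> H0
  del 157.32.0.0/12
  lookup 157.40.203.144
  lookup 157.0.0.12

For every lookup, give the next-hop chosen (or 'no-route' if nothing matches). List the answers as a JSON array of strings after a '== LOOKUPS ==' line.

Apply in order:
  + 187.220.0.0/14 (H2) depth=14
  - 187.220.0.0/14 clear@14
  + 96.0.0.0/8 (H2) depth=8
  + 157.32.0.0/12 (H2) depth=12
  + 187.0.0.0/8 (H4) depth=8
  + 96.243.52.83/32 (H2) depth=32
  + 0.0.0.0/0 (H1) depth=0
  ? 187.0.0.113  path d0:H1→d1:-→d2:-→d3:-→d4:-→d5:-→d6:-→d7:-→d8:H4  best=H4
  ? 187.0.0.11  path d0:H1→d1:-→d2:-→d3:-→d4:-→d5:-→d6:-→d7:-→d8:H4  best=H4
  ? 96.0.3.196  path d0:H1→d1:-→d2:-→d3:-→d4:-→d5:-→d6:-→d7:-→d8:H2  best=H2
  - 96.243.52.83/32 clear@32
  - 157.32.0.0/12 clear@12
  + 157.40.203.128/26 (H1) depth=26
  ? 172.128.16.249  path d0:H1→d1:-→d2:-→d3:-  best=H1
  ? 187.23.253.132  path d0:H1→d1:-→d2:-→d3:-→d4:-→d5:-→d6:-→d7:-→d8:H4  best=H4
  + 157.0.0.0/9 (H3) depth=9
  + 157.32.0.0/12 (H2) depth=12
  ? 96.0.0.2  path d0:H1→d1:-→d2:-→d3:-→d4:-→d5:-→d6:-→d7:-→d8:H2  best=H2
  ? 157.40.203.143  path d0:H1→d1:-→d2:-→d3:-→d4:-→d5:-→d6:-→d7:-→d8:-→d9:H3→d10:-→d11:-→d12:H2→d13:-→d14:-→d15:-→d16:-→d17:-→d18:-→d19:-→d20:-→d21:-→d22:-→d23:-→d24:-→d25:-→d26:H1  best=H1
  + 96.240.0.0/12 (H4) depth=12
  ? 187.161.95.93  path d0:H1→d1:-→d2:-→d3:-→d4:-→d5:-→d6:-→d7:-→d8:H4→d9:-  best=H4
  + 157.40.203.185/32 (H3) depth=32
  + 0.0.0.0/0 (H2) depth=0
  ? 96.0.0.1  path d0:H2→d1:-→d2:-→d3:-→d4:-→d5:-→d6:-→d7:-→d8:H2  best=H2
  ? 157.32.3.162  path d0:H2→d1:-→d2:-→d3:-→d4:-→d5:-→d6:-→d7:-→d8:-→d9:H3→d10:-→d11:-→d12:H2  best=H2
  ? 98.177.33.239  path d0:H2→d1:-→d2:-→d3:-→d4:-→d5:-→d6:-  best=H2
  + 96.240.0.0/14 (H0) depth=14
  - 157.32.0.0/12 clear@12
  ? 157.40.203.144  path d0:H2→d1:-→d2:-→d3:-→d4:-→d5:-→d6:-→d7:-→d8:-→d9:H3→d10:-→d11:-→d12:-→d13:-→d14:-→d15:-→d16:-→d17:-→d18:-→d19:-→d20:-→d21:-→d22:-→d23:-→d24:-→d25:-→d26:H1  best=H1
  ? 157.0.0.12  path d0:H2→d1:-→d2:-→d3:-→d4:-→d5:-→d6:-→d7:-→d8:-→d9:H3→d10:-  best=H3

== LOOKUPS ==
["H4","H4","H2","H1","H4","H2","H1","H4","H2","H2","H2","H1","H3"]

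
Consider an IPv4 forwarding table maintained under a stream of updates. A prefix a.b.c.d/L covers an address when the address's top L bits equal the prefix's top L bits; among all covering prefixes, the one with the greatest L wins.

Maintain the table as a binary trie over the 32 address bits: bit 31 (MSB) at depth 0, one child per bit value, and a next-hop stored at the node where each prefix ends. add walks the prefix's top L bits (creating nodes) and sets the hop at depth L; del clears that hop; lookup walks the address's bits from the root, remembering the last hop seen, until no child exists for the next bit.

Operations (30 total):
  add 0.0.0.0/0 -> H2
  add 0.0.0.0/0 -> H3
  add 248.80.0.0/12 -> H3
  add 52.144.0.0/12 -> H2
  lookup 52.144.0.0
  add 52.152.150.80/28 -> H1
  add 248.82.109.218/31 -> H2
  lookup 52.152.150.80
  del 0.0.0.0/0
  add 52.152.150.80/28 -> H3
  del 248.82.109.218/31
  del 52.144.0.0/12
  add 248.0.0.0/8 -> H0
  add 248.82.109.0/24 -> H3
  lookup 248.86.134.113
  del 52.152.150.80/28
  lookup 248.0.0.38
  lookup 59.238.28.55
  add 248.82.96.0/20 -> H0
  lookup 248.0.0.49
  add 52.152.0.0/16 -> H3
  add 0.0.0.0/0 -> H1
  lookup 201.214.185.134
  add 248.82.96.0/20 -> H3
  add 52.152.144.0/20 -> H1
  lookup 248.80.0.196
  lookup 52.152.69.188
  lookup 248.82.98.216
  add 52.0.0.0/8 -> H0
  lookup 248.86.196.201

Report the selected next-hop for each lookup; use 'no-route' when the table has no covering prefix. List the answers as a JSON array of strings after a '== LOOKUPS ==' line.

Trace:
  add 0.0.0.0/0 -> H2 at depth 0
  add 0.0.0.0/0 -> H3 at depth 0
  add 248.80.0.0/12 -> H3 at depth 12
  add 52.144.0.0/12 -> H2 at depth 12
  ? 52.144.0.0  path d0:H3→d1:-→d2:-→d3:-→d4:-→d5:-→d6:-→d7:-→d8:-→d9:-→d10:-→d11:-→d12:H2  best=H2
  add 52.152.150.80/28 -> H1 at depth 28
  add 248.82.109.218/31 -> H2 at depth 31
  ? 52.152.150.80  path d0:H3→d1:-→d2:-→d3:-→d4:-→d5:-→d6:-→d7:-→d8:-→d9:-→d10:-→d11:-→d12:H2→d13:-→d14:-→d15:-→d16:-→d17:-→d18:-→d19:-→d20:-→d21:-→d22:-→d23:-→d24:-→d25:-→d26:-→d27:-→d28:H1  best=H1
  del 0.0.0.0/0 (clear depth 0)
  add 52.152.150.80/28 -> H3 at depth 28
  del 248.82.109.218/31 (clear depth 31)
  del 52.144.0.0/12 (clear depth 12)
  add 248.0.0.0/8 -> H0 at depth 8
  add 248.82.109.0/24 -> H3 at depth 24
  ? 248.86.134.113  path d0:-→d1:-→d2:-→d3:-→d4:-→d5:-→d6:-→d7:-→d8:H0→d9:-→d10:-→d11:-→d12:H3→d13:-  best=H3
  del 52.152.150.80/28 (clear depth 28)
  ? 248.0.0.38  path d0:-→d1:-→d2:-→d3:-→d4:-→d5:-→d6:-→d7:-→d8:H0→d9:-  best=H0
  ? 59.238.28.55  path d0:-→d1:-→d2:-→d3:-→d4:-  best=no-route
  add 248.82.96.0/20 -> H0 at depth 20
  ? 248.0.0.49  path d0:-→d1:-→d2:-→d3:-→d4:-→d5:-→d6:-→d7:-→d8:H0→d9:-  best=H0
  add 52.152.0.0/16 -> H3 at depth 16
  add 0.0.0.0/0 -> H1 at depth 0
  ? 201.214.185.134  path d0:H1→d1:-→d2:-  best=H1
  add 248.82.96.0/20 -> H3 at depth 20
  add 52.152.144.0/20 -> H1 at depth 20
  ? 248.80.0.196  path d0:H1→d1:-→d2:-→d3:-→d4:-→d5:-→d6:-→d7:-→d8:H0→d9:-→d10:-→d11:-→d12:H3→d13:-→d14:-  best=H3
  ? 52.152.69.188  path d0:H1→d1:-→d2:-→d3:-→d4:-→d5:-→d6:-→d7:-→d8:-→d9:-→d10:-→d11:-→d12:-→d13:-→d14:-→d15:-→d16:H3  best=H3
  ? 248.82.98.216  path d0:H1→d1:-→d2:-→d3:-→d4:-→d5:-→d6:-→d7:-→d8:H0→d9:-→d10:-→d11:-→d12:H3→d13:-→d14:-→d15:-→d16:-→d17:-→d18:-→d19:-→d20:H3  best=H3
  add 52.0.0.0/8 -> H0 at depth 8
  ? 248.86.196.201  path d0:H1→d1:-→d2:-→d3:-→d4:-→d5:-→d6:-→d7:-→d8:H0→d9:-→d10:-→d11:-→d12:H3→d13:-  best=H3

== LOOKUPS ==
["H2","H1","H3","H0","no-route","H0","H1","H3","H3","H3","H3"]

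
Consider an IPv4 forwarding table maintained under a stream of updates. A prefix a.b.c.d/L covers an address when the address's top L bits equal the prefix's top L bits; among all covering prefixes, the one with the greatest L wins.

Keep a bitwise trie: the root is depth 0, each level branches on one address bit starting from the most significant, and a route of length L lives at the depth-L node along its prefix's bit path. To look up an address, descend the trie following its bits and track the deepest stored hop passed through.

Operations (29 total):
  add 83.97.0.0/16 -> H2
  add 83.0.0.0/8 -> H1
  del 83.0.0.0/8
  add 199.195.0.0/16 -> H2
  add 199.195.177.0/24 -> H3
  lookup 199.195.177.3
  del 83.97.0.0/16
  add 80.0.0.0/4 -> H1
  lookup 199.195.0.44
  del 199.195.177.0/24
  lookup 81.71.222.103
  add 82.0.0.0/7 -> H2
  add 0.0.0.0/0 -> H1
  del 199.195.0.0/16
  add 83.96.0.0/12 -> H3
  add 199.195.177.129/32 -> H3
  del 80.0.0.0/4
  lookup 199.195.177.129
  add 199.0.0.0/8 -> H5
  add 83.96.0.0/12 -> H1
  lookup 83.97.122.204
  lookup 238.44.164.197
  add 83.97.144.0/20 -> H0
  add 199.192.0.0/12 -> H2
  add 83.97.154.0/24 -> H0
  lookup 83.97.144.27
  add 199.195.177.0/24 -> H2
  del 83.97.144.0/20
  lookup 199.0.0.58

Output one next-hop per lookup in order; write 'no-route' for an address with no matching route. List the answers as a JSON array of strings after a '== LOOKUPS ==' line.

Apply in order:
  + 83.97.0.0/16 (H2) depth=16
  + 83.0.0.0/8 (H1) depth=8
  del 83.0.0.0/8 (clear depth 8)
  + 199.195.0.0/16 (H2) depth=16
  + 199.195.177.0/24 (H3) depth=24
  Q 199.195.177.3: descend 110001111100001110110001 ; hops seen [H2,H3] ; pick H3
  del 83.97.0.0/16 (clear depth 16)
  + 80.0.0.0/4 (H1) depth=4
  Q 199.195.0.44: descend 1100011111000011 ; hops seen [H2] ; pick H2
  del 199.195.177.0/24 (clear depth 24)
  Q 81.71.222.103: descend 010100 ; hops seen [H1] ; pick H1
  + 82.0.0.0/7 (H2) depth=7
  + 0.0.0.0/0 (H1) depth=0
  del 199.195.0.0/16 (clear depth 16)
  + 83.96.0.0/12 (H3) depth=12
  + 199.195.177.129/32 (H3) depth=32
  del 80.0.0.0/4 (clear depth 4)
  Q 199.195.177.129: descend 11000111110000111011000110000001 ; hops seen [H1,H3] ; pick H3
  + 199.0.0.0/8 (H5) depth=8
  + 83.96.0.0/12 (H1) depth=12
  Q 83.97.122.204: descend 0101001101100001 ; hops seen [H1,H2,H1] ; pick H1
  Q 238.44.164.197: descend 11 ; hops seen [H1] ; pick H1
  + 83.97.144.0/20 (H0) depth=20
  + 199.192.0.0/12 (H2) depth=12
  + 83.97.154.0/24 (H0) depth=24
  Q 83.97.144.27: descend 01010011011000011001 ; hops seen [H1,H2,H1,H0] ; pick H0
  + 199.195.177.0/24 (H2) depth=24
  del 83.97.144.0/20 (clear depth 20)
  Q 199.0.0.58: descend 11000111 ; hops seen [H1,H5] ; pick H5

== LOOKUPS ==
["H3","H2","H1","H3","H1","H1","H0","H5"]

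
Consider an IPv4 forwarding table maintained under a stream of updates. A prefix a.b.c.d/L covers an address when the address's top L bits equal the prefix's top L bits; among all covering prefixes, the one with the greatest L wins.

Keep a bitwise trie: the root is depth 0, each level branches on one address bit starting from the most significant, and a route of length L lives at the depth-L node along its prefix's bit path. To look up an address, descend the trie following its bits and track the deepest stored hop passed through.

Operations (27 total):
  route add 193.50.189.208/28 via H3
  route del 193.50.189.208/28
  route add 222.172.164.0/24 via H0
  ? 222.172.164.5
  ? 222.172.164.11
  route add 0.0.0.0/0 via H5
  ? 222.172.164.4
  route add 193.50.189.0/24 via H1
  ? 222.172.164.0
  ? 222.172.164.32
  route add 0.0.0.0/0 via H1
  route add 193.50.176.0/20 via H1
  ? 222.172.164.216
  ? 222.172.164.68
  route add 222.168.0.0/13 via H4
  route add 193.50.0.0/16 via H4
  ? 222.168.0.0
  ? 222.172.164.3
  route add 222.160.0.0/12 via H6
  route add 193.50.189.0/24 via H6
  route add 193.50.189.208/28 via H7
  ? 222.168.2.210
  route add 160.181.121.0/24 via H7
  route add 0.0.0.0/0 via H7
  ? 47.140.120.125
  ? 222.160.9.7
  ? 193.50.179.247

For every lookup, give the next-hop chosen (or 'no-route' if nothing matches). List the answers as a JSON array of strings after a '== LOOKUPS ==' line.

Trace:
  add 193.50.189.208/28 -> H3 at depth 28
  del 193.50.189.208/28 (clear depth 28)
  add 222.172.164.0/24 -> H0 at depth 24
  Q 222.172.164.5: descend 110111101010110010100100 ; hops seen [H0] ; pick H0
  Q 222.172.164.11: descend 110111101010110010100100 ; hops seen [H0] ; pick H0
  add 0.0.0.0/0 -> H5 at depth 0
  Q 222.172.164.4: descend 110111101010110010100100 ; hops seen [H5,H0] ; pick H0
  add 193.50.189.0/24 -> H1 at depth 24
  Q 222.172.164.0: descend 110111101010110010100100 ; hops seen [H5,H0] ; pick H0
  Q 222.172.164.32: descend 110111101010110010100100 ; hops seen [H5,H0] ; pick H0
  add 0.0.0.0/0 -> H1 at depth 0
  add 193.50.176.0/20 -> H1 at depth 20
  Q 222.172.164.216: descend 110111101010110010100100 ; hops seen [H1,H0] ; pick H0
  Q 222.172.164.68: descend 110111101010110010100100 ; hops seen [H1,H0] ; pick H0
  add 222.168.0.0/13 -> H4 at depth 13
  add 193.50.0.0/16 -> H4 at depth 16
  Q 222.168.0.0: descend 1101111010101 ; hops seen [H1,H4] ; pick H4
  Q 222.172.164.3: descend 110111101010110010100100 ; hops seen [H1,H4,H0] ; pick H0
  add 222.160.0.0/12 -> H6 at depth 12
  add 193.50.189.0/24 -> H6 at depth 24
  add 193.50.189.208/28 -> H7 at depth 28
  Q 222.168.2.210: descend 1101111010101 ; hops seen [H1,H6,H4] ; pick H4
  add 160.181.121.0/24 -> H7 at depth 24
  add 0.0.0.0/0 -> H7 at depth 0
  Q 47.140.120.125: descend ε ; hops seen [H7] ; pick H7
  Q 222.160.9.7: descend 110111101010 ; hops seen [H7,H6] ; pick H6
  Q 193.50.179.247: descend 11000001001100101011 ; hops seen [H7,H4,H1] ; pick H1

== LOOKUPS ==
["H0","H0","H0","H0","H0","H0","H0","H4","H0","H4","H7","H6","H1"]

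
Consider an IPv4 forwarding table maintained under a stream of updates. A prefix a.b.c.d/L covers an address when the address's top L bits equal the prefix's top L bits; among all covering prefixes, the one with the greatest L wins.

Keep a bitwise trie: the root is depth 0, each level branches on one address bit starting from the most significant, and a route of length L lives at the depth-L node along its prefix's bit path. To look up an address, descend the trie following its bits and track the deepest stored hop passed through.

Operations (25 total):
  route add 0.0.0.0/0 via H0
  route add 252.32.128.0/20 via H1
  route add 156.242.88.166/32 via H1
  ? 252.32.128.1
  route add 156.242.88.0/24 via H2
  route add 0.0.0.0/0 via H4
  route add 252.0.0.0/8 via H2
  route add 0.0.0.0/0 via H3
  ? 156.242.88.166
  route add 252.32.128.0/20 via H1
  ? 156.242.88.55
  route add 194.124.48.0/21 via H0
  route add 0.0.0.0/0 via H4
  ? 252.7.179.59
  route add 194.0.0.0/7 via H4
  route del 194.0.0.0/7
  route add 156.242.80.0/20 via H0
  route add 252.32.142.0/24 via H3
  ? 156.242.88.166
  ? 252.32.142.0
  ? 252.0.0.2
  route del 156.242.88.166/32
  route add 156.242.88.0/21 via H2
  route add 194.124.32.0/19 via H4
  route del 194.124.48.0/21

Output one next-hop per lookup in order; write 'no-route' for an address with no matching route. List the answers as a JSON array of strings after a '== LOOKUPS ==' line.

Process each operation:
  add 0.0.0.0/0 -> H0 at depth 0
  add 252.32.128.0/20 -> H1 at depth 20
  add 156.242.88.166/32 -> H1 at depth 32
  Q 252.32.128.1: descend 11111100001000001000 ; hops seen [H0,H1] ; pick H1
  add 156.242.88.0/24 -> H2 at depth 24
  add 0.0.0.0/0 -> H4 at depth 0
  add 252.0.0.0/8 -> H2 at depth 8
  add 0.0.0.0/0 -> H3 at depth 0
  Q 156.242.88.166: descend 10011100111100100101100010100110 ; hops seen [H3,H2,H1] ; pick H1
  add 252.32.128.0/20 -> H1 at depth 20
  Q 156.242.88.55: descend 100111001111001001011000 ; hops seen [H3,H2] ; pick H2
  add 194.124.48.0/21 -> H0 at depth 21
  add 0.0.0.0/0 -> H4 at depth 0
  Q 252.7.179.59: descend 1111110000 ; hops seen [H4,H2] ; pick H2
  add 194.0.0.0/7 -> H4 at depth 7
  - 194.0.0.0/7 clear@7
  add 156.242.80.0/20 -> H0 at depth 20
  add 252.32.142.0/24 -> H3 at depth 24
  Q 156.242.88.166: descend 10011100111100100101100010100110 ; hops seen [H4,H0,H2,H1] ; pick H1
  Q 252.32.142.0: descend 111111000010000010001110 ; hops seen [H4,H2,H1,H3] ; pick H3
  Q 252.0.0.2: descend 1111110000 ; hops seen [H4,H2] ; pick H2
  - 156.242.88.166/32 clear@32
  add 156.242.88.0/21 -> H2 at depth 21
  add 194.124.32.0/19 -> H4 at depth 19
  - 194.124.48.0/21 clear@21

== LOOKUPS ==
["H1","H1","H2","H2","H1","H3","H2"]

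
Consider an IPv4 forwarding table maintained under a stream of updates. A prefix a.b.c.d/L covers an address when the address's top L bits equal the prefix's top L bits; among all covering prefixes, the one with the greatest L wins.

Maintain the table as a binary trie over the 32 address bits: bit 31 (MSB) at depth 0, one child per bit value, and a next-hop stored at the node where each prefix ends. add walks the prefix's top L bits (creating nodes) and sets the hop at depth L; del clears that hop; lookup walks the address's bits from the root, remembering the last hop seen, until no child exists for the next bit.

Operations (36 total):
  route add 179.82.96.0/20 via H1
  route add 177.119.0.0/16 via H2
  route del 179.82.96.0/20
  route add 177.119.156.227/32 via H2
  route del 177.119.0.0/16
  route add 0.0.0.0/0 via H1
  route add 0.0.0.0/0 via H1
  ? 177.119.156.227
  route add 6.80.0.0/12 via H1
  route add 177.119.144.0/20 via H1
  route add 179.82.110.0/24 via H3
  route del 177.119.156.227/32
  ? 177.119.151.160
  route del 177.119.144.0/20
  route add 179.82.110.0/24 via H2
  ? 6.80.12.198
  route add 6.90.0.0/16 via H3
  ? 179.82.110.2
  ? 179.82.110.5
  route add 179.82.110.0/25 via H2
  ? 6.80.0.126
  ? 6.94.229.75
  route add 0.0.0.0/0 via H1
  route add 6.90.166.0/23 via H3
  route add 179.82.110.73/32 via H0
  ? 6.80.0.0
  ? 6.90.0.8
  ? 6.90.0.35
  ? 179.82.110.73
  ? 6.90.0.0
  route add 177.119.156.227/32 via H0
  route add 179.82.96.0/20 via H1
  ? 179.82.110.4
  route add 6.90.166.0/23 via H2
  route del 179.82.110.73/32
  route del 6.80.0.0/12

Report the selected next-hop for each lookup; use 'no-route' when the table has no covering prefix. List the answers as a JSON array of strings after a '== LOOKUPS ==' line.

Process each operation:
  + 179.82.96.0/20 (H1) depth=20
  + 177.119.0.0/16 (H2) depth=16
  del 179.82.96.0/20 (clear depth 20)
  + 177.119.156.227/32 (H2) depth=32
  del 177.119.0.0/16 (clear depth 16)
  + 0.0.0.0/0 (H1) depth=0
  + 0.0.0.0/0 (H1) depth=0
  lookup 177.119.156.227: bits 10110001011101111001110011100011 walk d0:H1→d1:-→d2:-→d3:-→d4:-→d5:-→d6:-→d7:-→d8:-→d9:-→d10:-→d11:-→d12:-→d13:-→d14:-→d15:-→d16:-→d17:-→d18:-→d19:-→d20:-→d21:-→d22:-→d23:-→d24:-→d25:-→d26:-→d27:-→d28:-→d29:-→d30:-→d31:-→d32:H2 -> H2
  + 6.80.0.0/12 (H1) depth=12
  + 177.119.144.0/20 (H1) depth=20
  + 179.82.110.0/24 (H3) depth=24
  del 177.119.156.227/32 (clear depth 32)
  lookup 177.119.151.160: bits 10110001011101111001 walk d0:H1→d1:-→d2:-→d3:-→d4:-→d5:-→d6:-→d7:-→d8:-→d9:-→d10:-→d11:-→d12:-→d13:-→d14:-→d15:-→d16:-→d17:-→d18:-→d19:-→d20:H1 -> H1
  del 177.119.144.0/20 (clear depth 20)
  + 179.82.110.0/24 (H2) depth=24
  lookup 6.80.12.198: bits 000001100101 walk d0:H1→d1:-→d2:-→d3:-→d4:-→d5:-→d6:-→d7:-→d8:-→d9:-→d10:-→d11:-→d12:H1 -> H1
  + 6.90.0.0/16 (H3) depth=16
  lookup 179.82.110.2: bits 101100110101001001101110 walk d0:H1→d1:-→d2:-→d3:-→d4:-→d5:-→d6:-→d7:-→d8:-→d9:-→d10:-→d11:-→d12:-→d13:-→d14:-→d15:-→d16:-→d17:-→d18:-→d19:-→d20:-→d21:-→d22:-→d23:-→d24:H2 -> H2
  lookup 179.82.110.5: bits 101100110101001001101110 walk d0:H1→d1:-→d2:-→d3:-→d4:-→d5:-→d6:-→d7:-→d8:-→d9:-→d10:-→d11:-→d12:-→d13:-→d14:-→d15:-→d16:-→d17:-→d18:-→d19:-→d20:-→d21:-→d22:-→d23:-→d24:H2 -> H2
  + 179.82.110.0/25 (H2) depth=25
  lookup 6.80.0.126: bits 000001100101 walk d0:H1→d1:-→d2:-→d3:-→d4:-→d5:-→d6:-→d7:-→d8:-→d9:-→d10:-→d11:-→d12:H1 -> H1
  lookup 6.94.229.75: bits 0000011001011 walk d0:H1→d1:-→d2:-→d3:-→d4:-→d5:-→d6:-→d7:-→d8:-→d9:-→d10:-→d11:-→d12:H1→d13:- -> H1
  + 0.0.0.0/0 (H1) depth=0
  + 6.90.166.0/23 (H3) depth=23
  + 179.82.110.73/32 (H0) depth=32
  lookup 6.80.0.0: bits 000001100101 walk d0:H1→d1:-→d2:-→d3:-→d4:-→d5:-→d6:-→d7:-→d8:-→d9:-→d10:-→d11:-→d12:H1 -> H1
  lookup 6.90.0.8: bits 0000011001011010 walk d0:H1→d1:-→d2:-→d3:-→d4:-→d5:-→d6:-→d7:-→d8:-→d9:-→d10:-→d11:-→d12:H1→d13:-→d14:-→d15:-→d16:H3 -> H3
  lookup 6.90.0.35: bits 0000011001011010 walk d0:H1→d1:-→d2:-→d3:-→d4:-→d5:-→d6:-→d7:-→d8:-→d9:-→d10:-→d11:-→d12:H1→d13:-→d14:-→d15:-→d16:H3 -> H3
  lookup 179.82.110.73: bits 10110011010100100110111001001001 walk d0:H1→d1:-→d2:-→d3:-→d4:-→d5:-→d6:-→d7:-→d8:-→d9:-→d10:-→d11:-→d12:-→d13:-→d14:-→d15:-→d16:-→d17:-→d18:-→d19:-→d20:-→d21:-→d22:-→d23:-→d24:H2→d25:H2→d26:-→d27:-→d28:-→d29:-→d30:-→d31:-→d32:H0 -> H0
  lookup 6.90.0.0: bits 0000011001011010 walk d0:H1→d1:-→d2:-→d3:-→d4:-→d5:-→d6:-→d7:-→d8:-→d9:-→d10:-→d11:-→d12:H1→d13:-→d14:-→d15:-→d16:H3 -> H3
  + 177.119.156.227/32 (H0) depth=32
  + 179.82.96.0/20 (H1) depth=20
  lookup 179.82.110.4: bits 1011001101010010011011100 walk d0:H1→d1:-→d2:-→d3:-→d4:-→d5:-→d6:-→d7:-→d8:-→d9:-→d10:-→d11:-→d12:-→d13:-→d14:-→d15:-→d16:-→d17:-→d18:-→d19:-→d20:H1→d21:-→d22:-→d23:-→d24:H2→d25:H2 -> H2
  + 6.90.166.0/23 (H2) depth=23
  del 179.82.110.73/32 (clear depth 32)
  del 6.80.0.0/12 (clear depth 12)

== LOOKUPS ==
["H2","H1","H1","H2","H2","H1","H1","H1","H3","H3","H0","H3","H2"]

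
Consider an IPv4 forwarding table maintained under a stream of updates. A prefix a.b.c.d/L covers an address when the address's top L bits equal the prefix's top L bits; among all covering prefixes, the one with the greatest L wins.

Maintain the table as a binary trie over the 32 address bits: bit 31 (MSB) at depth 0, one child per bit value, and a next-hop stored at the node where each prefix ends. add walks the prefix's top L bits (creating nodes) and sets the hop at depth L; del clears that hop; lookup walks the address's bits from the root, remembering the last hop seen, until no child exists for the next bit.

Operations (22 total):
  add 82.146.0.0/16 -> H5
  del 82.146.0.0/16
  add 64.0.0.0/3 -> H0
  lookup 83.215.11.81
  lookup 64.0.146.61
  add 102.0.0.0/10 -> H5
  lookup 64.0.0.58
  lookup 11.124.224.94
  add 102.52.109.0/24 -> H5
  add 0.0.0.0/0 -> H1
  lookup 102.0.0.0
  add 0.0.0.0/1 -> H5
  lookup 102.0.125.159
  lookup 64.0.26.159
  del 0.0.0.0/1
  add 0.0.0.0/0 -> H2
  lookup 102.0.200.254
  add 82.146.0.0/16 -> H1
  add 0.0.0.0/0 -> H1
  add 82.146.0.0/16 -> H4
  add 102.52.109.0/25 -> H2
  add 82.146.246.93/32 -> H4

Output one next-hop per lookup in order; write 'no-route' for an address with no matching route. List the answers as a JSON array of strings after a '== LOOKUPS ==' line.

Apply in order:
  add 82.146.0.0/16 -> H5 at depth 16
  - 82.146.0.0/16 clear@16
  add 64.0.0.0/3 -> H0 at depth 3
  ? 83.215.11.81  path d0:-→d1:-→d2:-→d3:H0→d4:-→d5:-→d6:-→d7:-  best=H0
  ? 64.0.146.61  path d0:-→d1:-→d2:-→d3:H0  best=H0
  add 102.0.0.0/10 -> H5 at depth 10
  ? 64.0.0.58  path d0:-→d1:-→d2:-→d3:H0  best=H0
  ? 11.124.224.94  path d0:-→d1:-  best=no-route
  add 102.52.109.0/24 -> H5 at depth 24
  add 0.0.0.0/0 -> H1 at depth 0
  ? 102.0.0.0  path d0:H1→d1:-→d2:-→d3:-→d4:-→d5:-→d6:-→d7:-→d8:-→d9:-→d10:H5  best=H5
  add 0.0.0.0/1 -> H5 at depth 1
  ? 102.0.125.159  path d0:H1→d1:H5→d2:-→d3:-→d4:-→d5:-→d6:-→d7:-→d8:-→d9:-→d10:H5  best=H5
  ? 64.0.26.159  path d0:H1→d1:H5→d2:-→d3:H0  best=H0
  - 0.0.0.0/1 clear@1
  add 0.0.0.0/0 -> H2 at depth 0
  ? 102.0.200.254  path d0:H2→d1:-→d2:-→d3:-→d4:-→d5:-→d6:-→d7:-→d8:-→d9:-→d10:H5  best=H5
  add 82.146.0.0/16 -> H1 at depth 16
  add 0.0.0.0/0 -> H1 at depth 0
  add 82.146.0.0/16 -> H4 at depth 16
  add 102.52.109.0/25 -> H2 at depth 25
  add 82.146.246.93/32 -> H4 at depth 32

== LOOKUPS ==
["H0","H0","H0","no-route","H5","H5","H0","H5"]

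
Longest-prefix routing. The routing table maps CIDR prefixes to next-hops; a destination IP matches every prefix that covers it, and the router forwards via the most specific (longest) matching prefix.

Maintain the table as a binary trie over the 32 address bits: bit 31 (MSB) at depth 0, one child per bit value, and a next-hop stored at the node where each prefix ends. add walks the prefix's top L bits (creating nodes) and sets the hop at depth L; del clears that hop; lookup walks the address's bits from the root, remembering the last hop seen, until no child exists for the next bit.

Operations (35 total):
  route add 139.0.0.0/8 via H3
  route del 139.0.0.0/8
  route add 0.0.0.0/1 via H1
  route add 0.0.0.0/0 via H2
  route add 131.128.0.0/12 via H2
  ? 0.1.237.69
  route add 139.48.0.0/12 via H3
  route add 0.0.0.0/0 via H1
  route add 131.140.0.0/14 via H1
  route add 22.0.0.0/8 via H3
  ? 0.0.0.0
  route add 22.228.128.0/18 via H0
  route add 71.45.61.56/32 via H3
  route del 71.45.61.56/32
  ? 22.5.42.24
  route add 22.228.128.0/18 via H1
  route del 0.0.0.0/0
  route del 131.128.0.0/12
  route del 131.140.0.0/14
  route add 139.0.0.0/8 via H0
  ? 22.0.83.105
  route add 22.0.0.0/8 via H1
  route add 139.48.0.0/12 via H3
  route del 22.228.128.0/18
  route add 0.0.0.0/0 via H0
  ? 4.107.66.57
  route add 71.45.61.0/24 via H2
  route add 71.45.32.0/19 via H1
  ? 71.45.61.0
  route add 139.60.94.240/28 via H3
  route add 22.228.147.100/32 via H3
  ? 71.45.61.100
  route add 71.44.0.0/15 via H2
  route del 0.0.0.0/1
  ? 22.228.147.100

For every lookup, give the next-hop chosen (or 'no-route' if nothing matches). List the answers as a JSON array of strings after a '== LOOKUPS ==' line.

Apply in order:
  add 139.0.0.0/8 -> H3 at depth 8
  del 139.0.0.0/8 (clear depth 8)
  add 0.0.0.0/1 -> H1 at depth 1
  add 0.0.0.0/0 -> H2 at depth 0
  add 131.128.0.0/12 -> H2 at depth 12
  lookup 0.1.237.69: bits 0 walk d0:H2→d1:H1 -> H1
  add 139.48.0.0/12 -> H3 at depth 12
  add 0.0.0.0/0 -> H1 at depth 0
  add 131.140.0.0/14 -> H1 at depth 14
  add 22.0.0.0/8 -> H3 at depth 8
  lookup 0.0.0.0: bits 000 walk d0:H1→d1:H1→d2:-→d3:- -> H1
  add 22.228.128.0/18 -> H0 at depth 18
  add 71.45.61.56/32 -> H3 at depth 32
  del 71.45.61.56/32 (clear depth 32)
  lookup 22.5.42.24: bits 00010110 walk d0:H1→d1:H1→d2:-→d3:-→d4:-→d5:-→d6:-→d7:-→d8:H3 -> H3
  add 22.228.128.0/18 -> H1 at depth 18
  del 0.0.0.0/0 (clear depth 0)
  del 131.128.0.0/12 (clear depth 12)
  del 131.140.0.0/14 (clear depth 14)
  add 139.0.0.0/8 -> H0 at depth 8
  lookup 22.0.83.105: bits 00010110 walk d0:-→d1:H1→d2:-→d3:-→d4:-→d5:-→d6:-→d7:-→d8:H3 -> H3
  add 22.0.0.0/8 -> H1 at depth 8
  add 139.48.0.0/12 -> H3 at depth 12
  del 22.228.128.0/18 (clear depth 18)
  add 0.0.0.0/0 -> H0 at depth 0
  lookup 4.107.66.57: bits 000 walk d0:H0→d1:H1→d2:-→d3:- -> H1
  add 71.45.61.0/24 -> H2 at depth 24
  add 71.45.32.0/19 -> H1 at depth 19
  lookup 71.45.61.0: bits 01000111001011010011110100 walk d0:H0→d1:H1→d2:-→d3:-→d4:-→d5:-→d6:-→d7:-→d8:-→d9:-→d10:-→d11:-→d12:-→d13:-→d14:-→d15:-→d16:-→d17:-→d18:-→d19:H1→d20:-→d21:-→d22:-→d23:-→d24:H2→d25:-→d26:- -> H2
  add 139.60.94.240/28 -> H3 at depth 28
  add 22.228.147.100/32 -> H3 at depth 32
  lookup 71.45.61.100: bits 0100011100101101001111010 walk d0:H0→d1:H1→d2:-→d3:-→d4:-→d5:-→d6:-→d7:-→d8:-→d9:-→d10:-→d11:-→d12:-→d13:-→d14:-→d15:-→d16:-→d17:-→d18:-→d19:H1→d20:-→d21:-→d22:-→d23:-→d24:H2→d25:- -> H2
  add 71.44.0.0/15 -> H2 at depth 15
  del 0.0.0.0/1 (clear depth 1)
  lookup 22.228.147.100: bits 00010110111001001001001101100100 walk d0:H0→d1:-→d2:-→d3:-→d4:-→d5:-→d6:-→d7:-→d8:H1→d9:-→d10:-→d11:-→d12:-→d13:-→d14:-→d15:-→d16:-→d17:-→d18:-→d19:-→d20:-→d21:-→d22:-→d23:-→d24:-→d25:-→d26:-→d27:-→d28:-→d29:-→d30:-→d31:-→d32:H3 -> H3

== LOOKUPS ==
["H1","H1","H3","H3","H1","H2","H2","H3"]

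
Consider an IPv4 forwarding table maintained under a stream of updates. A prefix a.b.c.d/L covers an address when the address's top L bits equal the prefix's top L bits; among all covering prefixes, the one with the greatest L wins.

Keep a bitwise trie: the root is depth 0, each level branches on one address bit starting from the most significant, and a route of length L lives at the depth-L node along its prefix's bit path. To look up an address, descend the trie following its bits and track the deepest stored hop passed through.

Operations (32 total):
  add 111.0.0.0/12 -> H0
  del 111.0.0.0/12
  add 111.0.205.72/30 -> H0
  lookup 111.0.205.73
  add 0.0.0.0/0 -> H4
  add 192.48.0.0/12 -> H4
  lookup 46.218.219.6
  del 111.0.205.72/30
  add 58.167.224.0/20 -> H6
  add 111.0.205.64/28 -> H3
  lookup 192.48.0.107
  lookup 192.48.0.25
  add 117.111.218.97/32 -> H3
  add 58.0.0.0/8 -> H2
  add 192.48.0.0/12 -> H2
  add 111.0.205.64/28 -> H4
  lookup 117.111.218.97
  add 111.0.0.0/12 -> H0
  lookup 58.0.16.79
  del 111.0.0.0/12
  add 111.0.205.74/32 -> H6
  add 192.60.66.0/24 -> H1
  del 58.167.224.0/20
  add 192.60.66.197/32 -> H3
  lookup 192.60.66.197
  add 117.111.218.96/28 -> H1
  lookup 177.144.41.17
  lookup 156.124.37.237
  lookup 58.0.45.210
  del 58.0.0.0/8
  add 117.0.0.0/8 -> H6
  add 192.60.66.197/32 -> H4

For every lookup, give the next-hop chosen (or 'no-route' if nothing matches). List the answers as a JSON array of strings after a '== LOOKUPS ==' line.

Trace:
  + 111.0.0.0/12 (H0) depth=12
  del 111.0.0.0/12 (clear depth 12)
  + 111.0.205.72/30 (H0) depth=30
  ? 111.0.205.73  path d0:-→d1:-→d2:-→d3:-→d4:-→d5:-→d6:-→d7:-→d8:-→d9:-→d10:-→d11:-→d12:-→d13:-→d14:-→d15:-→d16:-→d17:-→d18:-→d19:-→d20:-→d21:-→d22:-→d23:-→d24:-→d25:-→d26:-→d27:-→d28:-→d29:-→d30:H0  best=H0
  + 0.0.0.0/0 (H4) depth=0
  + 192.48.0.0/12 (H4) depth=12
  ? 46.218.219.6  path d0:H4→d1:-  best=H4
  del 111.0.205.72/30 (clear depth 30)
  + 58.167.224.0/20 (H6) depth=20
  + 111.0.205.64/28 (H3) depth=28
  ? 192.48.0.107  path d0:H4→d1:-→d2:-→d3:-→d4:-→d5:-→d6:-→d7:-→d8:-→d9:-→d10:-→d11:-→d12:H4  best=H4
  ? 192.48.0.25  path d0:H4→d1:-→d2:-→d3:-→d4:-→d5:-→d6:-→d7:-→d8:-→d9:-→d10:-→d11:-→d12:H4  best=H4
  + 117.111.218.97/32 (H3) depth=32
  + 58.0.0.0/8 (H2) depth=8
  + 192.48.0.0/12 (H2) depth=12
  + 111.0.205.64/28 (H4) depth=28
  ? 117.111.218.97  path d0:H4→d1:-→d2:-→d3:-→d4:-→d5:-→d6:-→d7:-→d8:-→d9:-→d10:-→d11:-→d12:-→d13:-→d14:-→d15:-→d16:-→d17:-→d18:-→d19:-→d20:-→d21:-→d22:-→d23:-→d24:-→d25:-→d26:-→d27:-→d28:-→d29:-→d30:-→d31:-→d32:H3  best=H3
  + 111.0.0.0/12 (H0) depth=12
  ? 58.0.16.79  path d0:H4→d1:-→d2:-→d3:-→d4:-→d5:-→d6:-→d7:-→d8:H2  best=H2
  del 111.0.0.0/12 (clear depth 12)
  + 111.0.205.74/32 (H6) depth=32
  + 192.60.66.0/24 (H1) depth=24
  del 58.167.224.0/20 (clear depth 20)
  + 192.60.66.197/32 (H3) depth=32
  ? 192.60.66.197  path d0:H4→d1:-→d2:-→d3:-→d4:-→d5:-→d6:-→d7:-→d8:-→d9:-→d10:-→d11:-→d12:H2→d13:-→d14:-→d15:-→d16:-→d17:-→d18:-→d19:-→d20:-→d21:-→d22:-→d23:-→d24:H1→d25:-→d26:-→d27:-→d28:-→d29:-→d30:-→d31:-→d32:H3  best=H3
  + 117.111.218.96/28 (H1) depth=28
  ? 177.144.41.17  path d0:H4→d1:-  best=H4
  ? 156.124.37.237  path d0:H4→d1:-  best=H4
  ? 58.0.45.210  path d0:H4→d1:-→d2:-→d3:-→d4:-→d5:-→d6:-→d7:-→d8:H2  best=H2
  del 58.0.0.0/8 (clear depth 8)
  + 117.0.0.0/8 (H6) depth=8
  + 192.60.66.197/32 (H4) depth=32

== LOOKUPS ==
["H0","H4","H4","H4","H3","H2","H3","H4","H4","H2"]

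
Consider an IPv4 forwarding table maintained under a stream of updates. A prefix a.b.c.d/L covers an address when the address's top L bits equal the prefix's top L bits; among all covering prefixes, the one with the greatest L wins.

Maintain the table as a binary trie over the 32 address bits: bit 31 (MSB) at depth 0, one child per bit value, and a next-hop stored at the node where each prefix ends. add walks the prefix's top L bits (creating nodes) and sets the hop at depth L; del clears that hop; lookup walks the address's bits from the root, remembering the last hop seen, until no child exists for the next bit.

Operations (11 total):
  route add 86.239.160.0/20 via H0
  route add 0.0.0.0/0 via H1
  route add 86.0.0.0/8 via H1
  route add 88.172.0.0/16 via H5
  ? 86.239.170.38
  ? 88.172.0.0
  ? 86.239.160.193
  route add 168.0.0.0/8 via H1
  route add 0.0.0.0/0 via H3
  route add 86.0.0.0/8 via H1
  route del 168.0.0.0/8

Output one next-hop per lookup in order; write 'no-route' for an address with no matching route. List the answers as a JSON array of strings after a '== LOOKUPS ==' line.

Trace:
  add 86.239.160.0/20 -> H0 at depth 20
  add 0.0.0.0/0 -> H1 at depth 0
  add 86.0.0.0/8 -> H1 at depth 8
  add 88.172.0.0/16 -> H5 at depth 16
  ? 86.239.170.38  path d0:H1→d1:-→d2:-→d3:-→d4:-→d5:-→d6:-→d7:-→d8:H1→d9:-→d10:-→d11:-→d12:-→d13:-→d14:-→d15:-→d16:-→d17:-→d18:-→d19:-→d20:H0  best=H0
  ? 88.172.0.0  path d0:H1→d1:-→d2:-→d3:-→d4:-→d5:-→d6:-→d7:-→d8:-→d9:-→d10:-→d11:-→d12:-→d13:-→d14:-→d15:-→d16:H5  best=H5
  ? 86.239.160.193  path d0:H1→d1:-→d2:-→d3:-→d4:-→d5:-→d6:-→d7:-→d8:H1→d9:-→d10:-→d11:-→d12:-→d13:-→d14:-→d15:-→d16:-→d17:-→d18:-→d19:-→d20:H0  best=H0
  add 168.0.0.0/8 -> H1 at depth 8
  add 0.0.0.0/0 -> H3 at depth 0
  add 86.0.0.0/8 -> H1 at depth 8
  del 168.0.0.0/8 (clear depth 8)

== LOOKUPS ==
["H0","H5","H0"]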